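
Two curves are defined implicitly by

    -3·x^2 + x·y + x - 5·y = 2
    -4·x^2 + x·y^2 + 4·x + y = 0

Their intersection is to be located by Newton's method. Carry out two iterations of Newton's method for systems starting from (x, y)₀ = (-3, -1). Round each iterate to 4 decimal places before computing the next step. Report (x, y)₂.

(-0.4933, -0.1905)

At (-3, -1): F = (-24.0000, -52.0000).
Jacobian J = [[-6·x + y + 1, x - 5], [-8·x + y^2 + 4, 2·x·y + 1]].
At the point, J = [[18.0000, -8.0000], [29.0000, 7.0000]] (det J = 358.0000).
Solving J·Δ = −F gives Δ = (1.6313, 0.6704).
Then the next iterate is (x, y)₁ = (-1.3687, -0.3296).
Round to (-1.3687, -0.3296) and repeat: F = (-6.889596, -13.446449), J = [[8.8826, -6.3687], [15.058236, 1.902247]].
Δ = (0.8754, 0.1391), so (x, y)₂ = (-0.4933, -0.1905).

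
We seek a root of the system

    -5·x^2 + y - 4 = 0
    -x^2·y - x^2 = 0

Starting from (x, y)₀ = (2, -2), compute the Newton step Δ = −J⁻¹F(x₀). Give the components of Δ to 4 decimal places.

At (2, -2): F = (-26.0000, 4.0000).
Jacobian J = [[-10·x, 1], [-2·x·y - 2·x, -x^2]].
At the point, J = [[-20.0000, 1.0000], [4.0000, -4.0000]] (det J = 76.0000).
Solving J·Δ = −F gives Δ = (-1.3158, -0.3158).

(-1.3158, -0.3158)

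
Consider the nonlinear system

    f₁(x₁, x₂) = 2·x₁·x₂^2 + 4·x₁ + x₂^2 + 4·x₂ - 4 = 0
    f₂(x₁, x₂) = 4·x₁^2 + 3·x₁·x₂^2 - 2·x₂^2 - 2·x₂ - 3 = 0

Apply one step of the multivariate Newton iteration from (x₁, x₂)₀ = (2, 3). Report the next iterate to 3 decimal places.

(1.877, 1.285)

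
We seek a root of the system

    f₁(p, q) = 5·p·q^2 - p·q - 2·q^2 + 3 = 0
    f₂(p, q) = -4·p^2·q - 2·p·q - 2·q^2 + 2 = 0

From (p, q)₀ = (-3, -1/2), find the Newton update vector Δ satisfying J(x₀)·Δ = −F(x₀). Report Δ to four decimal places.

At (-3, -1/2): F = (-2.7500, 16.5000).
Jacobian J = [[5·q^2 - q, 10·p·q - p - 4·q], [-8·p·q - 2·q, -4·p^2 - 2·p - 4·q]].
At the point, J = [[1.7500, 20.0000], [-11.0000, -28.0000]] (det J = 171.0000).
Solving J·Δ = −F gives Δ = (1.4795, 0.0080).

(1.4795, 0.0080)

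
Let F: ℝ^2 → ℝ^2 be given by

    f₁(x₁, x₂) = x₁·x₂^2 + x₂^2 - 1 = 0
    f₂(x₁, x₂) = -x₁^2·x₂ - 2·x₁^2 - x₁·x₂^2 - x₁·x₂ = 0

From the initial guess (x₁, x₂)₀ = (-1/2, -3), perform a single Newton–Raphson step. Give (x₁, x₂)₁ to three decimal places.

At (-1/2, -3): F = (3.500, 3.250).
Jacobian J = [[x₂^2, 2·x₁·x₂ + 2·x₂], [-2·x₁·x₂ - 4·x₁ - x₂^2 - x₂, -x₁^2 - 2·x₁·x₂ - x₁]].
At the point, J = [[9.000, -3.000], [-7.000, -2.750]] (det J = -45.750).
Solving J·Δ = −F gives Δ = (0.003, 1.175).
Then the next iterate is (x₁, x₂)₁ = (-0.497, -1.825).

(-0.497, -1.825)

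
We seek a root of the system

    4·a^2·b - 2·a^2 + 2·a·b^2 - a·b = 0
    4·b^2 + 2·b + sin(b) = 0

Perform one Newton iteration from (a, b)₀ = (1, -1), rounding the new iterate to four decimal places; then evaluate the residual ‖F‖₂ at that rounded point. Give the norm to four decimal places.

0.8490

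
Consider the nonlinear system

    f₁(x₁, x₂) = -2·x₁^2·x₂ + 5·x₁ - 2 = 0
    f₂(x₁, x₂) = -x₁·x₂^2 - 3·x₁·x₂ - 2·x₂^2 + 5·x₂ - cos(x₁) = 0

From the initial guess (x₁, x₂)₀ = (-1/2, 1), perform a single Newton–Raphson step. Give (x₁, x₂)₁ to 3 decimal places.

(0.194, 0.710)

At (-1/2, 1): F = (-5.000, 4.12242).
Jacobian J = [[-4·x₁·x₂ + 5, -2·x₁^2], [-x₂^2 - 3·x₂ + sin(x₁), -2·x₁·x₂ - 3·x₁ - 4·x₂ + 5]].
At the point, J = [[7.000, -0.500], [-4.47943, 3.500]] (det J = 22.26029).
Solving J·Δ = −F gives Δ = (0.694, -0.290).
Then the next iterate is (x₁, x₂)₁ = (0.194, 0.710).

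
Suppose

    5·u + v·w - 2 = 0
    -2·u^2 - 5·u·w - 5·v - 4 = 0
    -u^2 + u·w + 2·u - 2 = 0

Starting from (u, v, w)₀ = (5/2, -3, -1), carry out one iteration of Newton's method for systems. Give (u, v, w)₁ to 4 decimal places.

(0.5481, 3.2096, -1.8231)

At (5/2, -3, -1): F = (13.5000, 11.0000, -5.7500).
Jacobian J = [[5, w, v], [-4·u - 5·w, -5, -5·u], [-2·u + w + 2, 0, u]].
At the point, J = [[5.0000, -1.0000, -3.0000], [-5.0000, -5.0000, -12.5000], [-4.0000, 0.0000, 2.5000]] (det J = -65.0000).
Solving J·Δ = −F gives Δ = (-1.9519, 6.2096, -0.8231).
Then the next iterate is (u, v, w)₁ = (0.5481, 3.2096, -1.8231).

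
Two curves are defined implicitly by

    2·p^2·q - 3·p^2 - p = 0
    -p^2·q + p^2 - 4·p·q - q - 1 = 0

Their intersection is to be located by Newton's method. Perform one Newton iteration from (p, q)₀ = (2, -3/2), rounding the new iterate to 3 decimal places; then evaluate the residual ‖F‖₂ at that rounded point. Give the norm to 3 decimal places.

9.679

At (2, -3/2): F = (-26.000, 22.500).
Jacobian J = [[4·p·q - 6·p - 1, 2·p^2], [-2·p·q + 2·p - 4·q, -p^2 - 4·p - 1]].
At the point, J = [[-25.000, 8.000], [16.000, -13.000]] (det J = 197.000).
Solving J·Δ = −F gives Δ = (-0.802, 0.744).
Then the next iterate is (p, q)₁ = (1.198, -0.756).
Re-evaluating at (1.198, -0.756): F = (-7.67364, 5.89897), so ‖F‖₂ = 9.679.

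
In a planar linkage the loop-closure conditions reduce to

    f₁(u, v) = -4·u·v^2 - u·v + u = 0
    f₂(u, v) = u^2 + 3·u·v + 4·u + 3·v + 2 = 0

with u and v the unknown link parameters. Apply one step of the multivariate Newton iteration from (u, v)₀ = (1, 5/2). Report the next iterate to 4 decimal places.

(-1.4337, 4.3092)

At (1, 5/2): F = (-26.5000, 22.0000).
Jacobian J = [[-4·v^2 - v + 1, -8·u·v - u], [2·u + 3·v + 4, 3·u + 3]].
At the point, J = [[-26.5000, -21.0000], [13.5000, 6.0000]] (det J = 124.5000).
Solving J·Δ = −F gives Δ = (-2.4337, 1.8092).
Then the next iterate is (u, v)₁ = (-1.4337, 4.3092).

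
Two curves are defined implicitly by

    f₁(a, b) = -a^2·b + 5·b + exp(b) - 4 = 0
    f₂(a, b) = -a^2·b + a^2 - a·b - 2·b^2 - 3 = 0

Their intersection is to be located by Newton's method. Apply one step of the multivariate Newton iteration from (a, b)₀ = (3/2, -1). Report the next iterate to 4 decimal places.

At (3/2, -1): F = (-6.382121, 1.0000).
Jacobian J = [[-2·a·b, -a^2 + exp(b) + 5], [-2·a·b + 2·a - b, -a^2 - a - 4·b]].
At the point, J = [[3.0000, 3.117879], [7.0000, 0.2500]] (det J = -21.075156).
Solving J·Δ = −F gives Δ = (-0.2236, 2.2621).
Then the next iterate is (a, b)₁ = (1.2764, 1.2621).

(1.2764, 1.2621)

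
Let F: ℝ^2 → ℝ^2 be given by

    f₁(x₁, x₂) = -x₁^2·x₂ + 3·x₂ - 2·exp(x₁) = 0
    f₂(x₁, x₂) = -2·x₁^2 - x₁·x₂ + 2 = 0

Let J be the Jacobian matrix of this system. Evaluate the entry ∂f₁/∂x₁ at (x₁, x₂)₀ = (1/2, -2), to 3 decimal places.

-1.297

∂f₁/∂x₁ = -2·x₁·x₂ - 2·exp(x₁).
At (1/2, -2) this is -1.297.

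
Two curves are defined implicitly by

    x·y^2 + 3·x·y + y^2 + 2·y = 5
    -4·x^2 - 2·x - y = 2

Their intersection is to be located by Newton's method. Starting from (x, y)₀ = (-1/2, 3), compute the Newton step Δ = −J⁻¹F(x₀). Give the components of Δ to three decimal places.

(0.660, -3.680)

At (-1/2, 3): F = (1.000, -5.000).
Jacobian J = [[y^2 + 3·y, 2·x·y + 3·x + 2·y + 2], [-8·x - 2, -1]].
At the point, J = [[18.000, 3.500], [2.000, -1.000]] (det J = -25.000).
Solving J·Δ = −F gives Δ = (0.660, -3.680).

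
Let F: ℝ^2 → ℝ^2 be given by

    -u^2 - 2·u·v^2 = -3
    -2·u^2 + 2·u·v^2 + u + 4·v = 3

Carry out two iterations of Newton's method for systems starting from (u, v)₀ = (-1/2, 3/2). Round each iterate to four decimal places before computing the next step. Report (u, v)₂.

At (-1/2, 3/2): F = (5.0000, -0.2500).
Jacobian J = [[-2·u - 2·v^2, -4·u·v], [-4·u + 2·v^2 + 1, 4·u·v + 4]].
At the point, J = [[-3.5000, 3.0000], [7.5000, 1.0000]] (det J = -26.0000).
Solving J·Δ = −F gives Δ = (0.2212, -1.4087).
Then the next iterate is (u, v)₁ = (-0.2788, 0.0913).
Round to (-0.2788, 0.0913) and repeat: F = (2.926919, -3.073707), J = [[0.540929, 0.101818], [2.131871, 3.898182]].
Δ = (-6.1973, 4.1777), so (u, v)₂ = (-6.4761, 4.2690).

(-6.4761, 4.2690)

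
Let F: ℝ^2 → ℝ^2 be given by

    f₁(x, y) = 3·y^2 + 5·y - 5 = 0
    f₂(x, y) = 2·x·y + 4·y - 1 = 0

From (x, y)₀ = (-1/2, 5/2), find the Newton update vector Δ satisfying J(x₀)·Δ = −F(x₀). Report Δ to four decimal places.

At (-1/2, 5/2): F = (26.2500, 6.5000).
Jacobian J = [[0, 6·y + 5], [2·y, 2·x + 4]].
At the point, J = [[0.0000, 20.0000], [5.0000, 3.0000]] (det J = -100.0000).
Solving J·Δ = −F gives Δ = (-0.5125, -1.3125).

(-0.5125, -1.3125)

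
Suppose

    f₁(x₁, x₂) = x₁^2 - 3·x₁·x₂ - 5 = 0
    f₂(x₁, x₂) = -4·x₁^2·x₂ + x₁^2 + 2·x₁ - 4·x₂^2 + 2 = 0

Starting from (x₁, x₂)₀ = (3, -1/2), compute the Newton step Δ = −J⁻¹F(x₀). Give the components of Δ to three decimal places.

(0.567, 1.417)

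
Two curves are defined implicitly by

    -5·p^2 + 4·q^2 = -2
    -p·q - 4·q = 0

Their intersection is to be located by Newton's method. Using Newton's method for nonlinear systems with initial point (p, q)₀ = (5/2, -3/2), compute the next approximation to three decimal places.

At (5/2, -3/2): F = (-20.250, 9.750).
Jacobian J = [[-10·p, 8·q], [-q, -p - 4]].
At the point, J = [[-25.000, -12.000], [1.500, -6.500]] (det J = 180.500).
Solving J·Δ = −F gives Δ = (-1.377, 1.182).
Then the next iterate is (p, q)₁ = (1.123, -0.318).

(1.123, -0.318)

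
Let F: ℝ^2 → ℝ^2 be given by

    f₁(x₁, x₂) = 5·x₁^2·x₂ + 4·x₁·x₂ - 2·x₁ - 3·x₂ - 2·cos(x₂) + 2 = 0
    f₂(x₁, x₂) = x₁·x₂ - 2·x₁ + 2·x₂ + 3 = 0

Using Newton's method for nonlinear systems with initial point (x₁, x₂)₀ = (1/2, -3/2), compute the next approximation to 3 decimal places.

At (1/2, -3/2): F = (0.48353, -1.750).
Jacobian J = [[10·x₁·x₂ + 4·x₂ - 2, 5·x₁^2 + 4·x₁ + 2·sin(x₂) - 3], [x₂ - 2, x₁ + 2]].
At the point, J = [[-15.500, -1.74499], [-3.500, 2.500]] (det J = -44.85746).
Solving J·Δ = −F gives Δ = (-0.041, 0.642).
Then the next iterate is (x₁, x₂)₁ = (0.459, -0.858).

(0.459, -0.858)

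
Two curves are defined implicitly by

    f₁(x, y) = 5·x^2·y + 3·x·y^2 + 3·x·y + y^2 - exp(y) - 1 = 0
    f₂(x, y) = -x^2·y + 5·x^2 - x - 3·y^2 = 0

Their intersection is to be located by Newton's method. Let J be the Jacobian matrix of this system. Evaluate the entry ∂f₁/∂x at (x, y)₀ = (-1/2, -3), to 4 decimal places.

∂f₁/∂x = 10·x·y + 3·y^2 + 3·y.
At (-1/2, -3) this is 33.0000.

33.0000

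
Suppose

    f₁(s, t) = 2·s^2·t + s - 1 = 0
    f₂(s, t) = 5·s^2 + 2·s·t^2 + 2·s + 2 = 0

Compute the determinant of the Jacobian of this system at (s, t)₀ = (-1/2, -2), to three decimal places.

J = [[4·s·t + 1, 2·s^2], [10·s + 2·t^2 + 2, 4·s·t]].
At the point, J = [[5.000, 0.500], [5.000, 4.000]].
det J = 17.500.

17.500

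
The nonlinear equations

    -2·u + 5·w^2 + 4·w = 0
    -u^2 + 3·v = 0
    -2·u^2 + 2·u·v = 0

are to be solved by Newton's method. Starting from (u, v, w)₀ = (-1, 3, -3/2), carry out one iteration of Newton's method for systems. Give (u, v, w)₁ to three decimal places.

At (-1, 3, -3/2): F = (7.250, 8.000, -8.000).
Jacobian J = [[-2, 0, 10·w + 4], [-2·u, 3, 0], [-4·u + 2·v, 2·u, 0]].
At the point, J = [[-2.000, 0.000, -11.000], [2.000, 3.000, 0.000], [10.000, -2.000, 0.000]] (det J = 374.000).
Solving J·Δ = −F gives Δ = (0.235, -2.824, 0.616).
Then the next iterate is (u, v, w)₁ = (-0.765, 0.176, -0.884).

(-0.765, 0.176, -0.884)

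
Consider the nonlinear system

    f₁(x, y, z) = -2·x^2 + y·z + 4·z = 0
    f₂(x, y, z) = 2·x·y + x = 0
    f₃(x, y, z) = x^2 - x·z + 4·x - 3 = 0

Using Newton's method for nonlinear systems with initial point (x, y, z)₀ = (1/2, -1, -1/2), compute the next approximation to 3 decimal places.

At (1/2, -1, -1/2): F = (-2.000, -0.500, -0.500).
Jacobian J = [[-4·x, z, y + 4], [2·y + 1, 2·x, 0], [2·x - z + 4, 0, -x]].
At the point, J = [[-2.000, -0.500, 3.000], [-1.000, 1.000, 0.000], [5.500, 0.000, -0.500]] (det J = -15.250).
Solving J·Δ = −F gives Δ = (0.172, 0.672, 0.893).
Then the next iterate is (x, y, z)₁ = (0.672, -0.328, 0.393).

(0.672, -0.328, 0.393)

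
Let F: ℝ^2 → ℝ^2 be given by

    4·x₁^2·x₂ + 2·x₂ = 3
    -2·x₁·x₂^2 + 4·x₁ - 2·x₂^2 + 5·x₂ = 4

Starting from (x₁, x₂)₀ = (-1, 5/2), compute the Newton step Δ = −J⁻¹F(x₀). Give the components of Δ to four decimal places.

At (-1, 5/2): F = (12.0000, 4.5000).
Jacobian J = [[8·x₁·x₂, 4·x₁^2 + 2], [-2·x₂^2 + 4, -4·x₁·x₂ - 4·x₂ + 5]].
At the point, J = [[-20.0000, 6.0000], [-8.5000, 5.0000]] (det J = -49.0000).
Solving J·Δ = −F gives Δ = (0.6735, 0.2449).

(0.6735, 0.2449)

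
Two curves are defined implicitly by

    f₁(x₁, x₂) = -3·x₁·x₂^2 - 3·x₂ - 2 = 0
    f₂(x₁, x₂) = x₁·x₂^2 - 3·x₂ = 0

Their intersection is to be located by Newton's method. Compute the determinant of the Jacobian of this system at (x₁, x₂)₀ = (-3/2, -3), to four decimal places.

J = [[-3·x₂^2, -6·x₁·x₂ - 3], [x₂^2, 2·x₁·x₂ - 3]].
At the point, J = [[-27.0000, -30.0000], [9.0000, 6.0000]].
det J = 108.0000.

108.0000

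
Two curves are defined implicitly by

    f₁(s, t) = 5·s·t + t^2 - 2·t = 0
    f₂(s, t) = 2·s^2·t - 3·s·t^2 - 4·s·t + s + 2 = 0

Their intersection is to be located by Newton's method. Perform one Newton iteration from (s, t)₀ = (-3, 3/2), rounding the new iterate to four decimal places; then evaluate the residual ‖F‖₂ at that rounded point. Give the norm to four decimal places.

At (-3, 3/2): F = (-23.2500, 64.2500).
Jacobian J = [[5·t, 5·s + 2·t - 2], [4·s·t - 3·t^2 - 4·t + 1, 2·s^2 - 6·s·t - 4·s]].
At the point, J = [[7.5000, -14.0000], [-29.7500, 57.0000]] (det J = 11.0000).
Solving J·Δ = −F gives Δ = (38.7045, 19.0739).
Then the next iterate is (s, t)₁ = (35.7045, 20.5739).
Re-evaluating at (35.7045, 20.5739): F = (4055.041624, 4215.485955), so ‖F‖₂ = 5849.2465.

5849.2465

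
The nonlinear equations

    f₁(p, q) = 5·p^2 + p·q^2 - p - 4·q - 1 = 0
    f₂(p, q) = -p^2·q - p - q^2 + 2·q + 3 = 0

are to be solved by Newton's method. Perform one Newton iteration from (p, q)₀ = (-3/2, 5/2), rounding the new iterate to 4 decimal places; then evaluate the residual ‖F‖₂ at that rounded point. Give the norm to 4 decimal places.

0.2615

At (-3/2, 5/2): F = (-7.6250, -2.3750).
Jacobian J = [[10·p + q^2 - 1, 2·p·q - 4], [-2·p·q - 1, -p^2 - 2·q + 2]].
At the point, J = [[-9.7500, -11.5000], [6.5000, -5.2500]] (det J = 125.9375).
Solving J·Δ = −F gives Δ = (-0.1010, -0.5774).
Then the next iterate is (p, q)₁ = (-1.6010, 1.9226).
Re-evaluating at (-1.6010, 1.9226): F = (-0.191317, -0.178201), so ‖F‖₂ = 0.2615.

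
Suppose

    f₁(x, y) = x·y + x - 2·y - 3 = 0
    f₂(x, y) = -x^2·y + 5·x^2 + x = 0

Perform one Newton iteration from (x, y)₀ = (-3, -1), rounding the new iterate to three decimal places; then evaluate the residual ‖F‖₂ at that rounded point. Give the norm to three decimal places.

12.296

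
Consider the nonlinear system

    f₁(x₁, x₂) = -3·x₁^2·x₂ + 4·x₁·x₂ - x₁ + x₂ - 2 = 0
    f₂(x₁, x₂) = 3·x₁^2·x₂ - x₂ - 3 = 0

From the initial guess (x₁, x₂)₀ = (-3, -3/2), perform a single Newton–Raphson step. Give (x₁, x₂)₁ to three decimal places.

At (-3, -3/2): F = (58.000, -42.000).
Jacobian J = [[-6·x₁·x₂ + 4·x₂ - 1, -3·x₁^2 + 4·x₁ + 1], [6·x₁·x₂, 3·x₁^2 - 1]].
At the point, J = [[-34.000, -38.000], [27.000, 26.000]] (det J = 142.000).
Solving J·Δ = −F gives Δ = (0.620, 0.972).
Then the next iterate is (x₁, x₂)₁ = (-2.380, -0.528).

(-2.380, -0.528)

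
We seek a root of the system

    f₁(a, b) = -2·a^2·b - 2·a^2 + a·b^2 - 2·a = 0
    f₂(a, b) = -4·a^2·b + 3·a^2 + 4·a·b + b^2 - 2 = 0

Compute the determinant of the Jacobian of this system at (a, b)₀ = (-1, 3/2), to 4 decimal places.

J = [[-4·a·b - 4·a + b^2 - 2, -2·a^2 + 2·a·b], [-8·a·b + 6·a + 4·b, -4·a^2 + 4·a + 2·b]].
At the point, J = [[10.2500, -5.0000], [12.0000, -5.0000]].
det J = 8.7500.

8.7500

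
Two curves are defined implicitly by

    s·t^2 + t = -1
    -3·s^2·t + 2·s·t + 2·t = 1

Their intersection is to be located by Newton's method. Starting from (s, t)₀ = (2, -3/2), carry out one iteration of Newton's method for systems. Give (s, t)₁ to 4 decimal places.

At (2, -3/2): F = (4.0000, 8.0000).
Jacobian J = [[t^2, 2·s·t + 1], [-6·s·t + 2·t, -3·s^2 + 2·s + 2]].
At the point, J = [[2.2500, -5.0000], [15.0000, -6.0000]] (det J = 61.5000).
Solving J·Δ = −F gives Δ = (-0.2602, 0.6829).
Then the next iterate is (s, t)₁ = (1.7398, -0.8171).

(1.7398, -0.8171)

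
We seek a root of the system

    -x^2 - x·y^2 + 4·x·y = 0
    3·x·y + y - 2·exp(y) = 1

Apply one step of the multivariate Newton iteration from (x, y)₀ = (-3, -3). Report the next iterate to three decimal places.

(-1.319, -2.040)

At (-3, -3): F = (54.000, 22.90043).
Jacobian J = [[-2·x - y^2 + 4·y, -2·x·y + 4·x], [3·y, 3·x - 2·exp(y) + 1]].
At the point, J = [[-15.000, -30.000], [-9.000, -8.09957]] (det J = -148.50639).
Solving J·Δ = −F gives Δ = (1.681, 0.960).
Then the next iterate is (x, y)₁ = (-1.319, -2.040).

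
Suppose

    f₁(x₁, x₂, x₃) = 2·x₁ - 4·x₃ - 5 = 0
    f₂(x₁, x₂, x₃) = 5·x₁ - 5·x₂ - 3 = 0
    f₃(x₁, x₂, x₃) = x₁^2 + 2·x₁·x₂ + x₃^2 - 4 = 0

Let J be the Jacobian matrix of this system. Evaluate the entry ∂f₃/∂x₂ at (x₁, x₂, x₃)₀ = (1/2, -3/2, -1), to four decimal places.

1.0000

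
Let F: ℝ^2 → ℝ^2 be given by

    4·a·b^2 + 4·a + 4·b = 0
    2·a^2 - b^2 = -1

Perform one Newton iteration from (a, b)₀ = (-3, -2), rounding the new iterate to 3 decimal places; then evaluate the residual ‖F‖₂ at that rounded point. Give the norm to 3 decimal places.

21.131

At (-3, -2): F = (-68.000, 15.000).
Jacobian J = [[4·b^2 + 4, 8·a·b + 4], [4·a, -2·b]].
At the point, J = [[20.000, 52.000], [-12.000, 4.000]] (det J = 704.000).
Solving J·Δ = −F gives Δ = (1.494, 0.733).
Then the next iterate is (a, b)₁ = (-1.506, -1.267).
Re-evaluating at (-1.506, -1.267): F = (-20.76226, 3.93078), so ‖F‖₂ = 21.131.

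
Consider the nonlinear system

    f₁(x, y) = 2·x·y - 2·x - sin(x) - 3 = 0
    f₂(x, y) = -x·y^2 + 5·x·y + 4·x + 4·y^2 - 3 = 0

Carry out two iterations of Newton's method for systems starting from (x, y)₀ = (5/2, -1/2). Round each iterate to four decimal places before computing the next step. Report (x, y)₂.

(-0.2415, -0.5037)

At (5/2, -1/2): F = (-11.098472, 1.1250).
Jacobian J = [[2·y - cos(x) - 2, 2·x], [-y^2 + 5·y + 4, -2·x·y + 5·x + 8·y]].
At the point, J = [[-2.198856, 5.0000], [1.2500, 11.0000]] (det J = -30.437420).
Solving J·Δ = −F gives Δ = (-4.1958, 0.3745).
Then the next iterate is (x, y)₁ = (-1.6958, -0.1255).
Round to (-1.6958, -0.1255) and repeat: F = (1.809443, -8.629375), J = [[-2.126322, -3.3916], [3.356750, -9.908646]].
Δ = (1.4543, -0.3782), so (x, y)₂ = (-0.2415, -0.5037).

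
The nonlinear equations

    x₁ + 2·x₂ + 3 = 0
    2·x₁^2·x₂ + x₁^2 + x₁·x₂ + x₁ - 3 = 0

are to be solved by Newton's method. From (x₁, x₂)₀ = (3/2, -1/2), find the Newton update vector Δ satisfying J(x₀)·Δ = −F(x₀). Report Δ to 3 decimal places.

(-5.100, 0.800)

At (3/2, -1/2): F = (3.500, -2.250).
Jacobian J = [[1, 2], [4·x₁·x₂ + 2·x₁ + x₂ + 1, 2·x₁^2 + x₁]].
At the point, J = [[1.000, 2.000], [0.500, 6.000]] (det J = 5.000).
Solving J·Δ = −F gives Δ = (-5.100, 0.800).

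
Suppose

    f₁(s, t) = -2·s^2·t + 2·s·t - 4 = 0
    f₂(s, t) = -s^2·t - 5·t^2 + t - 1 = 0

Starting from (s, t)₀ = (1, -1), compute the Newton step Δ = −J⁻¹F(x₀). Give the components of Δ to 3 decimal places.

At (1, -1): F = (-4.000, -6.000).
Jacobian J = [[-4·s·t + 2·t, -2·s^2 + 2·s], [-2·s·t, -s^2 - 10·t + 1]].
At the point, J = [[2.000, 0.000], [2.000, 10.000]] (det J = 20.000).
Solving J·Δ = −F gives Δ = (2.000, 0.200).

(2.000, 0.200)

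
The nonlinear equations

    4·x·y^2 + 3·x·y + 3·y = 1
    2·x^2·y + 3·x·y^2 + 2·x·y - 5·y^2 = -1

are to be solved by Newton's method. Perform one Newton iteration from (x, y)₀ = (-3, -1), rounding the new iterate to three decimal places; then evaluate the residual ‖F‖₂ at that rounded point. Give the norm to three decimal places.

7.524

At (-3, -1): F = (-7.000, -25.000).
Jacobian J = [[4·y^2 + 3·y, 8·x·y + 3·x + 3], [4·x·y + 3·y^2 + 2·y, 2·x^2 + 6·x·y + 2·x - 10·y]].
At the point, J = [[1.000, 18.000], [13.000, 40.000]] (det J = -194.000).
Solving J·Δ = −F gives Δ = (0.876, 0.340).
Then the next iterate is (x, y)₁ = (-2.124, -0.660).
Re-evaluating at (-2.124, -0.660): F = (-2.47534, -7.10498), so ‖F‖₂ = 7.524.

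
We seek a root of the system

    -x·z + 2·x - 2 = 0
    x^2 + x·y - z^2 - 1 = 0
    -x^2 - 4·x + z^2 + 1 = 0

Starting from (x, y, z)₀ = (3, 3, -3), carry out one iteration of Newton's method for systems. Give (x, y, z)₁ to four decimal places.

At (3, 3, -3): F = (13.0000, 8.0000, -11.0000).
Jacobian J = [[-z + 2, 0, -x], [2·x + y, x, -2·z], [-2·x - 4, 0, 2·z]].
At the point, J = [[5.0000, 0.0000, -3.0000], [9.0000, 3.0000, 6.0000], [-10.0000, 0.0000, -6.0000]] (det J = -180.0000).
Solving J·Δ = −F gives Δ = (-1.8500, 0.3833, 1.2500).
Then the next iterate is (x, y, z)₁ = (1.1500, 3.3833, -1.7500).

(1.1500, 3.3833, -1.7500)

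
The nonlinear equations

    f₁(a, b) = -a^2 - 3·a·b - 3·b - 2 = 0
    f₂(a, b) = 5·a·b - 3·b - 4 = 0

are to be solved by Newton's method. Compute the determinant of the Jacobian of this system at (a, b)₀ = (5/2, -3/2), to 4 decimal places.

J = [[-2·a - 3·b, -3·a - 3], [5·b, 5·a - 3]].
At the point, J = [[-0.5000, -10.5000], [-7.5000, 9.5000]].
det J = -83.5000.

-83.5000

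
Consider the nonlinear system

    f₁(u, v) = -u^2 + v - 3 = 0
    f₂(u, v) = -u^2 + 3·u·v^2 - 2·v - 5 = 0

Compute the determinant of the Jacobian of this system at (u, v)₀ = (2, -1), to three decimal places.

J = [[-2·u, 1], [-2·u + 3·v^2, 6·u·v - 2]].
At the point, J = [[-4.000, 1.000], [-1.000, -14.000]].
det J = 57.000.

57.000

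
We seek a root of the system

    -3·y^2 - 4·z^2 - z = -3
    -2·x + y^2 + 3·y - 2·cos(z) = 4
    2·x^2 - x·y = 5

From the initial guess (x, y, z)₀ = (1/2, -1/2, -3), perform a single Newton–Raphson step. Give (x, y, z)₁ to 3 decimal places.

At (1/2, -1/2, -3): F = (-30.750, -4.27002, -4.250).
Jacobian J = [[0, -6·y, -8·z - 1], [-2, 2·y + 3, 2·sin(z)], [4·x - y, -x, 0]].
At the point, J = [[0.000, 3.000, 23.000], [-2.000, 2.000, -0.28224], [2.500, -0.500, 0.000]] (det J = -94.11680).
Solving J·Δ = −F gives Δ = (2.683, 4.916, 0.696).
Then the next iterate is (x, y, z)₁ = (3.183, 4.416, -2.304).

(3.183, 4.416, -2.304)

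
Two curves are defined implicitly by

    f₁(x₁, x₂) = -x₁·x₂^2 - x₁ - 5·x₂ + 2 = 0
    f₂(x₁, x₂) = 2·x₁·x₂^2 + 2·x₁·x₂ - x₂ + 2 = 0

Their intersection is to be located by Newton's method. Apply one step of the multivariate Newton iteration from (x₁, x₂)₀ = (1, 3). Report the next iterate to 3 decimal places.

At (1, 3): F = (-23.000, 23.000).
Jacobian J = [[-x₂^2 - 1, -2·x₁·x₂ - 5], [2·x₂^2 + 2·x₂, 4·x₁·x₂ + 2·x₁ - 1]].
At the point, J = [[-10.000, -11.000], [24.000, 13.000]] (det J = 134.000).
Solving J·Δ = −F gives Δ = (0.343, -2.403).
Then the next iterate is (x₁, x₂)₁ = (1.343, 0.597).

(1.343, 0.597)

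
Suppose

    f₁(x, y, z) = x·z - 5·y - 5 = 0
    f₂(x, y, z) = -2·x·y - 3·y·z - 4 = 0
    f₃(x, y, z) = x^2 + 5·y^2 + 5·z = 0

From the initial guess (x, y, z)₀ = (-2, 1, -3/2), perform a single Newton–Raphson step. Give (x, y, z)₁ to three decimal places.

(-3.771, 0.090, -1.397)

At (-2, 1, -3/2): F = (-7.000, 4.500, 1.500).
Jacobian J = [[z, -5, x], [-2·y, -2·x - 3·z, -3·y], [2·x, 10·y, 5]].
At the point, J = [[-1.500, -5.000, -2.000], [-2.000, 8.500, -3.000], [-4.000, 10.000, 5.000]] (det J = -246.750).
Solving J·Δ = −F gives Δ = (-1.771, -0.910, 0.103).
Then the next iterate is (x, y, z)₁ = (-3.771, 0.090, -1.397).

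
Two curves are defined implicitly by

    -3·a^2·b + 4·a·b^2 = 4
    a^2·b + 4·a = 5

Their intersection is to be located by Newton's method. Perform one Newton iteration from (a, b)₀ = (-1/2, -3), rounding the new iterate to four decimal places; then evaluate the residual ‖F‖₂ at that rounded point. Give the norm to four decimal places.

At (-1/2, -3): F = (-19.7500, -7.7500).
Jacobian J = [[-6·a·b + 4·b^2, -3·a^2 + 8·a·b], [2·a·b + 4, a^2]].
At the point, J = [[27.0000, 11.2500], [7.0000, 0.2500]] (det J = -72.0000).
Solving J·Δ = −F gives Δ = (1.1424, -0.9861).
Then the next iterate is (a, b)₁ = (0.6424, -3.9861).
Re-evaluating at (0.6424, -3.9861): F = (41.763281, -4.075375), so ‖F‖₂ = 41.9617.

41.9617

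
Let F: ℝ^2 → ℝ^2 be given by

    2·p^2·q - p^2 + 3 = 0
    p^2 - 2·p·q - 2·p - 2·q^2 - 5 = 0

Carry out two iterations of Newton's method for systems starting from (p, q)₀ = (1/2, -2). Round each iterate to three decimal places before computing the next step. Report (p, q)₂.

At (1/2, -2): F = (1.750, -11.750).
Jacobian J = [[4·p·q - 2·p, 2·p^2], [2·p - 2·q - 2, -2·p - 4·q]].
At the point, J = [[-5.000, 0.500], [3.000, 7.000]] (det J = -36.500).
Solving J·Δ = −F gives Δ = (0.497, 1.466).
Then the next iterate is (p, q)₁ = (0.997, -0.534).
Round to (0.997, -0.534) and repeat: F = (0.94439, -5.50551), J = [[-4.12359, 1.98802], [1.062, 0.142]].
Δ = (4.108, 8.046), so (p, q)₂ = (5.105, 7.512).

(5.105, 7.512)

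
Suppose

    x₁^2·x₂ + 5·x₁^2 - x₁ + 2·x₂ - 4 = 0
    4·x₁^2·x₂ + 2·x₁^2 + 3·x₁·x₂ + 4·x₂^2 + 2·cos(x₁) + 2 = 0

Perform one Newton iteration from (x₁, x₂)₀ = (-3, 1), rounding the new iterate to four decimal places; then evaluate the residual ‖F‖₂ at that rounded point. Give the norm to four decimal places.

20.1713

At (-3, 1): F = (55.0000, 49.020015).
Jacobian J = [[2·x₁·x₂ + 10·x₁ - 1, x₁^2 + 2], [8·x₁·x₂ + 4·x₁ + 3·x₂ - 2·sin(x₁), 4·x₁^2 + 3·x₁ + 8·x₂]].
At the point, J = [[-37.0000, 11.0000], [-32.717760, 35.0000]] (det J = -935.104640).
Solving J·Δ = −F gives Δ = (1.4820, -0.0153).
Then the next iterate is (x₁, x₂)₁ = (-1.5180, 0.9847).
Re-evaluating at (-1.5180, 0.9847): F = (13.278088, 15.184676), so ‖F‖₂ = 20.1713.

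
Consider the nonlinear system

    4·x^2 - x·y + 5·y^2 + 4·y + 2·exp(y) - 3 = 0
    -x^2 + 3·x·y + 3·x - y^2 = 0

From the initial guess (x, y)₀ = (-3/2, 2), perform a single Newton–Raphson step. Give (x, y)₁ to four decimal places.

At (-3/2, 2): F = (51.778112, -19.7500).
Jacobian J = [[8·x - y, -x + 10·y + 2·exp(y) + 4], [-2·x + 3·y + 3, 3·x - 2·y]].
At the point, J = [[-14.0000, 40.278112], [12.0000, -8.5000]] (det J = -364.337346).
Solving J·Δ = −F gives Δ = (0.9754, -0.9465).
Then the next iterate is (x, y)₁ = (-0.5246, 1.0535).

(-0.5246, 1.0535)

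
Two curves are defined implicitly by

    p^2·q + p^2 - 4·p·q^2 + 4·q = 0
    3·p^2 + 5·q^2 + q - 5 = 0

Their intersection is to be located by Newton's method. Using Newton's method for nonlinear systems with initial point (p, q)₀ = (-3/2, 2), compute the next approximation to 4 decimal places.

(-1.1229, 1.0307)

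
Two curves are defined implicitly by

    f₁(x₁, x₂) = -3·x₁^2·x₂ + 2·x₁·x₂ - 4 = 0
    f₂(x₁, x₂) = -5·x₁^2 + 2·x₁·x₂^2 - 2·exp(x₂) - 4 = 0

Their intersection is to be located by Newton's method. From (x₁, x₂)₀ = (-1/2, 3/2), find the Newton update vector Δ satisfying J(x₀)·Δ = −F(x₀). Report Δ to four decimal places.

(0.6901, -0.8281)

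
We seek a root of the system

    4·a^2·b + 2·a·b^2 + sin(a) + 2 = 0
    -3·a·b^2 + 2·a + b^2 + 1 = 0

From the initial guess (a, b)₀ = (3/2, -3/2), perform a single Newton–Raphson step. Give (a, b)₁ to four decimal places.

At (3/2, -3/2): F = (-3.752505, -3.8750).
Jacobian J = [[8·a·b + 2·b^2 + cos(a), 4·a^2 + 4·a·b], [-3·b^2 + 2, -6·a·b + 2·b]].
At the point, J = [[-13.429263, 0.0000], [-4.7500, 10.5000]] (det J = -141.007259).
Solving J·Δ = −F gives Δ = (-0.2794, 0.2426).
Then the next iterate is (a, b)₁ = (1.2206, -1.2574).

(1.2206, -1.2574)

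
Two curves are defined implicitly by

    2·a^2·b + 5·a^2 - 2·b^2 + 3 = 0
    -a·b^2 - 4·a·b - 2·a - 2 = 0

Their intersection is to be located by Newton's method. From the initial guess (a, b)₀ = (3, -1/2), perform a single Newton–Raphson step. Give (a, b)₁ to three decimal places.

(1.618, -0.767)

At (3, -1/2): F = (38.500, -2.750).
Jacobian J = [[4·a·b + 10·a, 2·a^2 - 4·b], [-b^2 - 4·b - 2, -2·a·b - 4·a]].
At the point, J = [[24.000, 20.000], [-0.250, -9.000]] (det J = -211.000).
Solving J·Δ = −F gives Δ = (-1.382, -0.267).
Then the next iterate is (a, b)₁ = (1.618, -0.767).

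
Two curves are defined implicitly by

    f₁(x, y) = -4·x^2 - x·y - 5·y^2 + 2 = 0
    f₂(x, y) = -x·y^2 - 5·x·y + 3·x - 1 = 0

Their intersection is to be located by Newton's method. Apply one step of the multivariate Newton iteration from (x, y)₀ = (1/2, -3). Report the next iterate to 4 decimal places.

At (1/2, -3): F = (-42.5000, 3.5000).
Jacobian J = [[-8·x - y, -x - 10·y], [-y^2 - 5·y + 3, -2·x·y - 5·x]].
At the point, J = [[-1.0000, 29.5000], [9.0000, 0.5000]] (det J = -266.0000).
Solving J·Δ = −F gives Δ = (-0.4680, 1.4248).
Then the next iterate is (x, y)₁ = (0.0320, -1.5752).

(0.0320, -1.5752)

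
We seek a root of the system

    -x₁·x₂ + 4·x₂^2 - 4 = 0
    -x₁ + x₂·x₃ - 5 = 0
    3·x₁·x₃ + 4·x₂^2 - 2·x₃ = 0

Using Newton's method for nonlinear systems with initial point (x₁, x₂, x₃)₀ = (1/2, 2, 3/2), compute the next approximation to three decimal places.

(0.028, 1.229, 3.092)

At (1/2, 2, 3/2): F = (11.000, -2.500, 15.250).
Jacobian J = [[-x₂, -x₁ + 8·x₂, 0], [-1, x₃, x₂], [3·x₃, 8·x₂, 3·x₁ - 2]].
At the point, J = [[-2.000, 15.500, 0.000], [-1.000, 1.500, 2.000], [4.500, 16.000, -0.500]] (det J = 197.250).
Solving J·Δ = −F gives Δ = (-0.472, -0.771, 1.592).
Then the next iterate is (x₁, x₂, x₃)₁ = (0.028, 1.229, 3.092).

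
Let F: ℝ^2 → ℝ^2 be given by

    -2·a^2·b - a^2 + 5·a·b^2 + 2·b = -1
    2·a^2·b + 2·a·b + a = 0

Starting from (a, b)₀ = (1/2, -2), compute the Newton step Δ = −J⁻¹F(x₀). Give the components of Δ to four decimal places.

(-0.3850, -0.1300)

At (1/2, -2): F = (7.7500, -2.5000).
Jacobian J = [[-4·a·b - 2·a + 5·b^2, -2·a^2 + 10·a·b + 2], [4·a·b + 2·b + 1, 2·a^2 + 2·a]].
At the point, J = [[23.0000, -8.5000], [-7.0000, 1.5000]] (det J = -25.0000).
Solving J·Δ = −F gives Δ = (-0.3850, -0.1300).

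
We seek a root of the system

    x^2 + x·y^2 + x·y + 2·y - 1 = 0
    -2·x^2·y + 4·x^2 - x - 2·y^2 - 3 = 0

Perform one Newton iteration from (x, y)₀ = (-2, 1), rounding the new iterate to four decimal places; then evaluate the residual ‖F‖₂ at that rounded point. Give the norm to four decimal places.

0.5712

At (-2, 1): F = (1.0000, 5.0000).
Jacobian J = [[2·x + y^2 + y, 2·x·y + x + 2], [-4·x·y + 8·x - 1, -2·x^2 - 4·y]].
At the point, J = [[-2.0000, -4.0000], [-9.0000, -12.0000]] (det J = -12.0000).
Solving J·Δ = −F gives Δ = (0.6667, -0.0833).
Then the next iterate is (x, y)₁ = (-1.3333, 0.9167).
Re-evaluating at (-1.3333, 0.9167): F = (0.268429, 0.504163), so ‖F‖₂ = 0.5712.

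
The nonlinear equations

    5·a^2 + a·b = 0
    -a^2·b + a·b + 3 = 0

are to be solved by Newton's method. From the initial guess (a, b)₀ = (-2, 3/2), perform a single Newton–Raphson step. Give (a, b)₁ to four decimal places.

(-1.0952, 1.6310)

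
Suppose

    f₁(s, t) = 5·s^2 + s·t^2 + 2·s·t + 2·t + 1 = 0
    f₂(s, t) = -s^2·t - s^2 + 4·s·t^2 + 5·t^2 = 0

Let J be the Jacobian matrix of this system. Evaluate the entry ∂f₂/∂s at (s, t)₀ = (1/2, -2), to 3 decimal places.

∂f₂/∂s = -2·s·t - 2·s + 4·t^2.
At (1/2, -2) this is 17.000.

17.000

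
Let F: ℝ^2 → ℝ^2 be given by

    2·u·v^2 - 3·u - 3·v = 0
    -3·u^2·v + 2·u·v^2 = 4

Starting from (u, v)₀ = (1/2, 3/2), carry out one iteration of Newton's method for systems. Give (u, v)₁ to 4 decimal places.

(3.0000, 2.7778)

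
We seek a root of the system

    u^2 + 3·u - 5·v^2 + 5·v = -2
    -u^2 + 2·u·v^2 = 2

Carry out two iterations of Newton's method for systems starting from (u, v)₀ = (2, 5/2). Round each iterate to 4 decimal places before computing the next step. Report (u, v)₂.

At (2, 5/2): F = (-6.7500, 19.0000).
Jacobian J = [[2·u + 3, -10·v + 5], [-2·u + 2·v^2, 4·u·v]].
At the point, J = [[7.0000, -20.0000], [8.5000, 20.0000]] (det J = 310.0000).
Solving J·Δ = −F gives Δ = (-0.7903, -0.6141).
Then the next iterate is (u, v)₁ = (1.2097, 1.8859).
Round to (1.2097, 1.8859) and repeat: F = (-1.261120, 5.141509), J = [[5.4194, -13.8590], [4.693838, 9.125493]].
Δ = (-0.5218, -0.2950), so (u, v)₂ = (0.6879, 1.5909).

(0.6879, 1.5909)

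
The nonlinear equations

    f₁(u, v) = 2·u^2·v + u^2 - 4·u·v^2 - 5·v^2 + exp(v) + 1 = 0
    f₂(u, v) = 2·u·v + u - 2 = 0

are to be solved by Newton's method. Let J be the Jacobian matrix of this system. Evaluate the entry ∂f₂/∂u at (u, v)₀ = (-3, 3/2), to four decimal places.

4.0000

∂f₂/∂u = 2·v + 1.
At (-3, 3/2) this is 4.0000.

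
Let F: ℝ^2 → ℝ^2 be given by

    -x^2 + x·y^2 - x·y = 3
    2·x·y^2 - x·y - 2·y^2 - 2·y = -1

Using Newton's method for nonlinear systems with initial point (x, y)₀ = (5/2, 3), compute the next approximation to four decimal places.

At (5/2, 3): F = (5.7500, 14.5000).
Jacobian J = [[-2·x + y^2 - y, 2·x·y - x], [2·y^2 - y, 4·x·y - x - 4·y - 2]].
At the point, J = [[1.0000, 12.5000], [15.0000, 13.5000]] (det J = -174.0000).
Solving J·Δ = −F gives Δ = (-0.5955, -0.4124).
Then the next iterate is (x, y)₁ = (1.9045, 2.5876).

(1.9045, 2.5876)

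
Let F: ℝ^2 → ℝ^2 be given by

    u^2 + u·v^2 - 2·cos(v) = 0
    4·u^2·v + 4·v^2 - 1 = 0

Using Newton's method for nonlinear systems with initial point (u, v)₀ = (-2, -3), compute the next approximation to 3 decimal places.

(-1.588, -2.150)

At (-2, -3): F = (-12.02002, -13.000).
Jacobian J = [[2·u + v^2, 2·u·v + 2·sin(v)], [8·u·v, 4·u^2 + 8·v]].
At the point, J = [[5.000, 11.71776], [48.000, -8.000]] (det J = -602.45248).
Solving J·Δ = −F gives Δ = (0.412, 0.850).
Then the next iterate is (u, v)₁ = (-1.588, -2.150).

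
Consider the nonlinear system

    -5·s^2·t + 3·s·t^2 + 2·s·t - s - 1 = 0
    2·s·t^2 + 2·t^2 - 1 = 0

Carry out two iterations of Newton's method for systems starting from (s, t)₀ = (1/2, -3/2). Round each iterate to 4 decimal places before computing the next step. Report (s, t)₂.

(0.8039, -0.5465)

At (1/2, -3/2): F = (2.2500, 5.7500).
Jacobian J = [[-10·s·t + 3·t^2 + 2·t - 1, -5·s^2 + 6·s·t + 2·s], [2·t^2, 4·s·t + 4·t]].
At the point, J = [[10.2500, -4.7500], [4.5000, -9.0000]] (det J = -70.8750).
Solving J·Δ = −F gives Δ = (0.0996, 0.6887).
Then the next iterate is (s, t)₁ = (0.5996, -0.8113).
Round to (0.5996, -0.8113) and repeat: F = (0.069867, 1.105738), J = [[4.216578, -3.517134], [1.316415, -5.191022]].
Δ = (0.2043, 0.2648), so (s, t)₂ = (0.8039, -0.5465).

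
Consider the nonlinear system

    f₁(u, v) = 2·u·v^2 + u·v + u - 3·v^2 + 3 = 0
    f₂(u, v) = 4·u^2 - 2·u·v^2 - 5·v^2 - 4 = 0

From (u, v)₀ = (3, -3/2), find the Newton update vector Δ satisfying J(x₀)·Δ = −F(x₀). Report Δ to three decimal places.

(-1.268, 0.530)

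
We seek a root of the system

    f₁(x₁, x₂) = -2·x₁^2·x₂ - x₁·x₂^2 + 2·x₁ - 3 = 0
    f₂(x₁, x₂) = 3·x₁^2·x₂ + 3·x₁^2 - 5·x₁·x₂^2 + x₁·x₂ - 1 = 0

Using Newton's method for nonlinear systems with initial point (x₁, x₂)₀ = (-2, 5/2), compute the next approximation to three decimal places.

(-1.018, 2.016)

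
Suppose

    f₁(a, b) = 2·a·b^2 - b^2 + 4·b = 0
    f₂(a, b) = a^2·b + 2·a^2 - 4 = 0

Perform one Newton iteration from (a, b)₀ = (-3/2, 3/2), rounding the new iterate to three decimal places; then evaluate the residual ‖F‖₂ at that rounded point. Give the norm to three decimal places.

0.740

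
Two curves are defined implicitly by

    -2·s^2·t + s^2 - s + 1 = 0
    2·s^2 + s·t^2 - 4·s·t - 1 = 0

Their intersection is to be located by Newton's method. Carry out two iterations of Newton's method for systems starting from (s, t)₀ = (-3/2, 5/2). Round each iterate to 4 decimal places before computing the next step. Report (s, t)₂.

(-0.4816, 3.6120)

At (-3/2, 5/2): F = (-6.5000, 9.1250).
Jacobian J = [[-4·s·t + 2·s - 1, -2·s^2], [4·s + t^2 - 4·t, 2·s·t - 4·s]].
At the point, J = [[11.0000, -4.5000], [-9.7500, -1.5000]] (det J = -60.3750).
Solving J·Δ = −F gives Δ = (0.8416, 0.6128).
Then the next iterate is (s, t)₁ = (-0.6584, 3.1128).
Round to (-0.6584, 3.1128) and repeat: F = (-0.606848, 1.685269), J = [[5.881070, -0.866981], [-5.395276, -1.465335]].
Δ = (0.1768, 0.4992), so (s, t)₂ = (-0.4816, 3.6120).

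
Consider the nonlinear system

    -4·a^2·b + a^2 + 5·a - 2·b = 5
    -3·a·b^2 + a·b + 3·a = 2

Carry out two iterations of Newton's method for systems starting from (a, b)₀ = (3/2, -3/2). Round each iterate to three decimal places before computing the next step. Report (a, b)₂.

(0.647, -0.604)

At (3/2, -3/2): F = (21.250, -9.875).
Jacobian J = [[-8·a·b + 2·a + 5, -4·a^2 - 2], [-3·b^2 + b + 3, -6·a·b + a]].
At the point, J = [[26.000, -11.000], [-5.250, 15.000]] (det J = 332.250).
Solving J·Δ = −F gives Δ = (-0.632, 0.437).
Then the next iterate is (a, b)₁ = (0.868, -1.063).
Round to (0.868, -1.063) and repeat: F = (5.42298, -3.26112), J = [[14.11747, -5.01370], [-1.45291, 6.40410]].
Δ = (-0.221, 0.459), so (a, b)₂ = (0.647, -0.604).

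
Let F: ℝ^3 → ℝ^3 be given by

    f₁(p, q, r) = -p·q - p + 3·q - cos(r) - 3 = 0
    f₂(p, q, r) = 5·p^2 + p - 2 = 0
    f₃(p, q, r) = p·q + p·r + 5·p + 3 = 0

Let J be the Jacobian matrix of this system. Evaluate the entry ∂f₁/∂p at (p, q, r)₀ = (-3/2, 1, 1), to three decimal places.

-2.000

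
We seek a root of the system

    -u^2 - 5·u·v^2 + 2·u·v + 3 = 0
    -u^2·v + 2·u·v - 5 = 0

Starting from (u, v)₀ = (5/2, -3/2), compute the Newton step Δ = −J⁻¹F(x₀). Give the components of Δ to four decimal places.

At (5/2, -3/2): F = (-38.8750, -3.1250).
Jacobian J = [[-2·u - 5·v^2 + 2·v, -10·u·v + 2·u], [-2·u·v + 2·v, -u^2 + 2·u]].
At the point, J = [[-19.2500, 42.5000], [4.5000, -1.2500]] (det J = -167.1875).
Solving J·Δ = −F gives Δ = (1.0850, 1.4062).

(1.0850, 1.4062)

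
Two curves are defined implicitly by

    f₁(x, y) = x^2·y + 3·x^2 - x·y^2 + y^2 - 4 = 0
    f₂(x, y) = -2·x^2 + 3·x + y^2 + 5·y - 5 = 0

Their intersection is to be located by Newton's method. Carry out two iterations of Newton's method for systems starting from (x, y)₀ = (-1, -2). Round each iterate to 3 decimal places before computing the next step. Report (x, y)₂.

(-0.432, -5.978)

At (-1, -2): F = (5.000, -16.000).
Jacobian J = [[2·x·y + 6·x - y^2, x^2 - 2·x·y + 2·y], [-4·x + 3, 2·y + 5]].
At the point, J = [[-6.000, -7.000], [7.000, 1.000]] (det J = 43.000).
Solving J·Δ = −F gives Δ = (2.488, -1.419).
Then the next iterate is (x, y)₁ = (1.488, -3.419).
Round to (1.488, -3.419) and repeat: F = (-10.63223, -10.36973), J = [[-12.93650, 5.55109], [-2.952, -1.838]].
Δ = (-1.920, -2.559), so (x, y)₂ = (-0.432, -5.978).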